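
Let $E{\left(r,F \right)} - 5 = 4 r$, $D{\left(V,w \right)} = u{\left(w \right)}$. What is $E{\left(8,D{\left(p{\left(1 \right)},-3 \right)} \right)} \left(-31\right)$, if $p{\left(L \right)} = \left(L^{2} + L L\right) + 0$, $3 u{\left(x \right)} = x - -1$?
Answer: $-1147$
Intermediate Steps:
$u{\left(x \right)} = \frac{1}{3} + \frac{x}{3}$ ($u{\left(x \right)} = \frac{x - -1}{3} = \frac{x + 1}{3} = \frac{1 + x}{3} = \frac{1}{3} + \frac{x}{3}$)
$p{\left(L \right)} = 2 L^{2}$ ($p{\left(L \right)} = \left(L^{2} + L^{2}\right) + 0 = 2 L^{2} + 0 = 2 L^{2}$)
$D{\left(V,w \right)} = \frac{1}{3} + \frac{w}{3}$
$E{\left(r,F \right)} = 5 + 4 r$
$E{\left(8,D{\left(p{\left(1 \right)},-3 \right)} \right)} \left(-31\right) = \left(5 + 4 \cdot 8\right) \left(-31\right) = \left(5 + 32\right) \left(-31\right) = 37 \left(-31\right) = -1147$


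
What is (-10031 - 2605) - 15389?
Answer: -28025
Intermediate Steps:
(-10031 - 2605) - 15389 = -12636 - 15389 = -28025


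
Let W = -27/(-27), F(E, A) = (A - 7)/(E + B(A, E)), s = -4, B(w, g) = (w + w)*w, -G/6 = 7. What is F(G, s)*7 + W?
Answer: 87/10 ≈ 8.7000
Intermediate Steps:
G = -42 (G = -6*7 = -42)
B(w, g) = 2*w² (B(w, g) = (2*w)*w = 2*w²)
F(E, A) = (-7 + A)/(E + 2*A²) (F(E, A) = (A - 7)/(E + 2*A²) = (-7 + A)/(E + 2*A²))
W = 1 (W = -27*(-1/27) = 1)
F(G, s)*7 + W = ((-7 - 4)/(-42 + 2*(-4)²))*7 + 1 = (-11/(-42 + 2*16))*7 + 1 = (-11/(-42 + 32))*7 + 1 = (-11/(-10))*7 + 1 = -⅒*(-11)*7 + 1 = (11/10)*7 + 1 = 77/10 + 1 = 87/10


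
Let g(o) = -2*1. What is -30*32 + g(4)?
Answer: -962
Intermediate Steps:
g(o) = -2
-30*32 + g(4) = -30*32 - 2 = -960 - 2 = -962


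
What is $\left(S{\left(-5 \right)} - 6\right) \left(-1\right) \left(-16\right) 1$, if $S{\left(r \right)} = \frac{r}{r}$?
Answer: $-80$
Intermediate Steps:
$S{\left(r \right)} = 1$
$\left(S{\left(-5 \right)} - 6\right) \left(-1\right) \left(-16\right) 1 = \left(1 - 6\right) \left(-1\right) \left(-16\right) 1 = \left(-5\right) \left(-1\right) \left(-16\right) 1 = 5 \left(-16\right) 1 = \left(-80\right) 1 = -80$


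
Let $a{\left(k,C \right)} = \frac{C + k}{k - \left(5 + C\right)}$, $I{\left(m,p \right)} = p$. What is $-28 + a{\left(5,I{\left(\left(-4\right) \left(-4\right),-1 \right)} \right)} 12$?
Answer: $20$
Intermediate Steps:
$a{\left(k,C \right)} = \frac{C + k}{-5 + k - C}$
$-28 + a{\left(5,I{\left(\left(-4\right) \left(-4\right),-1 \right)} \right)} 12 = -28 + \frac{-1 + 5}{-5 + 5 - -1} \cdot 12 = -28 + \frac{1}{-5 + 5 + 1} \cdot 4 \cdot 12 = -28 + 1^{-1} \cdot 4 \cdot 12 = -28 + 1 \cdot 4 \cdot 12 = -28 + 4 \cdot 12 = -28 + 48 = 20$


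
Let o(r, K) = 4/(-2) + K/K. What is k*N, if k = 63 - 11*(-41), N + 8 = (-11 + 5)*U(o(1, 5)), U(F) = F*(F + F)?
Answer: -10280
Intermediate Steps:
o(r, K) = -1 (o(r, K) = 4*(-1/2) + 1 = -2 + 1 = -1)
U(F) = 2*F**2 (U(F) = F*(2*F) = 2*F**2)
N = -20 (N = -8 + (-11 + 5)*(2*(-1)**2) = -8 - 12 = -20)
k = 514 (k = 63 + 451 = 514)
k*N = 514*(-20) = -10280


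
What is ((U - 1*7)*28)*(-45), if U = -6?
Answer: 16380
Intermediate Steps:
((U - 1*7)*28)*(-45) = ((-6 - 1*7)*28)*(-45) = ((-6 - 7)*28)*(-45) = -13*28*(-45) = -364*(-45) = 16380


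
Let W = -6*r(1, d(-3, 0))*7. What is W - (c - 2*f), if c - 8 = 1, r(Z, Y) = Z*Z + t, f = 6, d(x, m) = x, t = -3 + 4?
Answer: -81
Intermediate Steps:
t = 1
r(Z, Y) = 1 + Z² (r(Z, Y) = Z*Z + 1 = Z² + 1 = 1 + Z²)
c = 9 (c = 8 + 1 = 9)
W = -84 (W = -6*(1 + 1²)*7 = -6*(1 + 1)*7 = -6*2*7 = -12*7 = -84)
W - (c - 2*f) = -84 - (9 - 2*6) = -84 - (9 - 12) = -84 - 1*(-3) = -84 + 3 = -81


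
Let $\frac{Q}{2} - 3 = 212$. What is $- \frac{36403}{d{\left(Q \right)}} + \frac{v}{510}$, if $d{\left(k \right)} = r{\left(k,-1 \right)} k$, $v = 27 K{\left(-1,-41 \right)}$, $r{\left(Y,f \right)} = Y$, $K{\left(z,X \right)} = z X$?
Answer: $\frac{6203959}{3143300} \approx 1.9737$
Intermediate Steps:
$Q = 430$ ($Q = 6 + 2 \cdot 212 = 6 + 424 = 430$)
$K{\left(z,X \right)} = X z$
$v = 1107$ ($v = 27 \left(\left(-41\right) \left(-1\right)\right) = 27 \cdot 41 = 1107$)
$d{\left(k \right)} = k^{2}$ ($d{\left(k \right)} = k k = k^{2}$)
$- \frac{36403}{d{\left(Q \right)}} + \frac{v}{510} = - \frac{36403}{430^{2}} + \frac{1107}{510} = - \frac{36403}{184900} + 1107 \cdot \frac{1}{510} = \left(-36403\right) \frac{1}{184900} + \frac{369}{170} = - \frac{36403}{184900} + \frac{369}{170} = \frac{6203959}{3143300}$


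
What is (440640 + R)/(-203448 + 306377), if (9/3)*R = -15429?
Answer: 435497/102929 ≈ 4.2310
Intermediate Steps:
R = -5143 (R = (1/3)*(-15429) = -5143)
(440640 + R)/(-203448 + 306377) = (440640 - 5143)/(-203448 + 306377) = 435497/102929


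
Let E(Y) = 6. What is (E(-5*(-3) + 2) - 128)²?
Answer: 14884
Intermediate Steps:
(E(-5*(-3) + 2) - 128)² = (6 - 128)² = (-122)² = 14884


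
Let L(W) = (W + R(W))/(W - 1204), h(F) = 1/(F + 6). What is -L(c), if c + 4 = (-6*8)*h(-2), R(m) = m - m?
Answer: -4/305 ≈ -0.013115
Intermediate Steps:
h(F) = 1/(6 + F)
R(m) = 0
c = -16 (c = -4 + (-6*8)/(6 - 2) = -4 - 48/4 = -4 - 48*1/4 = -4 - 12 = -16)
L(W) = W/(-1204 + W) (L(W) = (W + 0)/(W - 1204) = W/(-1204 + W))
-L(c) = -(-16)/(-1204 - 16) = -(-16)/(-1220) = -(-16)*(-1)/1220 = -1*4/305 = -4/305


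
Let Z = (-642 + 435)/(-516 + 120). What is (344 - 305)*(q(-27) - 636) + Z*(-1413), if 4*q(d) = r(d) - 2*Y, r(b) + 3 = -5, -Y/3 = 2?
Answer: -1122159/44 ≈ -25504.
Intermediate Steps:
Y = -6 (Y = -3*2 = -6)
r(b) = -8 (r(b) = -3 - 5 = -8)
q(d) = 1 (q(d) = (-8 - 2*(-6))/4 = (-8 + 12)/4 = (1/4)*4 = 1)
Z = 23/44 (Z = -207/(-396) = -207*(-1/396) = 23/44 ≈ 0.52273)
(344 - 305)*(q(-27) - 636) + Z*(-1413) = (344 - 305)*(1 - 636) + (23/44)*(-1413) = 39*(-635) - 32499/44 = -24765 - 32499/44 = -1122159/44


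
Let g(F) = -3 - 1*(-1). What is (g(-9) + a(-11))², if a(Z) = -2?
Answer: 16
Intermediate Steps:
g(F) = -2 (g(F) = -3 + 1 = -2)
(g(-9) + a(-11))² = (-2 - 2)² = (-4)² = 16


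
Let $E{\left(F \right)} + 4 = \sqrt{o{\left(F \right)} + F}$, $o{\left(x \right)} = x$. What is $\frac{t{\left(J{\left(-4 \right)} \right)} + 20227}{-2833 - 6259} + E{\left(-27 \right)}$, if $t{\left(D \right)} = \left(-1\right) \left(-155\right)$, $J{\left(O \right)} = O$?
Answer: $- \frac{28375}{4546} + 3 i \sqrt{6} \approx -6.2418 + 7.3485 i$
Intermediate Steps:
$t{\left(D \right)} = 155$
$E{\left(F \right)} = -4 + \sqrt{2} \sqrt{F}$ ($E{\left(F \right)} = -4 + \sqrt{F + F} = -4 + \sqrt{2 F} = -4 + \sqrt{2} \sqrt{F}$)
$\frac{t{\left(J{\left(-4 \right)} \right)} + 20227}{-2833 - 6259} + E{\left(-27 \right)} = \frac{155 + 20227}{-2833 - 6259} - \left(4 - \sqrt{2} \sqrt{-27}\right) = \frac{20382}{-9092} - \left(4 - \sqrt{2} \cdot 3 i \sqrt{3}\right) = 20382 \left(- \frac{1}{9092}\right) - \left(4 - 3 i \sqrt{6}\right) = - \frac{10191}{4546} - \left(4 - 3 i \sqrt{6}\right) = - \frac{28375}{4546} + 3 i \sqrt{6}$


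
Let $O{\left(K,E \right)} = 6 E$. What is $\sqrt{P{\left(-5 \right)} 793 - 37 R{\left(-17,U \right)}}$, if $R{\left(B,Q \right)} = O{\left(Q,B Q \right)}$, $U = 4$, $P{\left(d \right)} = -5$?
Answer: $\sqrt{11131} \approx 105.5$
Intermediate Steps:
$R{\left(B,Q \right)} = 6 B Q$
$\sqrt{P{\left(-5 \right)} 793 - 37 R{\left(-17,U \right)}} = \sqrt{\left(-5\right) 793 - 37 \cdot 6 \left(-17\right) 4} = \sqrt{-3965 - -15096} = \sqrt{-3965 + 15096} = \sqrt{11131}$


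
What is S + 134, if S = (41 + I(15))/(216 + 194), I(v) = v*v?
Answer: 27603/205 ≈ 134.65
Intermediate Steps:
I(v) = v²
S = 133/205 (S = (41 + 15²)/(216 + 194) = (41 + 225)/410 = 266*(1/410) = 133/205 ≈ 0.64878)
S + 134 = 133/205 + 134 = 27603/205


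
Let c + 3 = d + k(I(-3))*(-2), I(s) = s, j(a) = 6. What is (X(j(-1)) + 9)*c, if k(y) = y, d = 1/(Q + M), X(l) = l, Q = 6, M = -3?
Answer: 50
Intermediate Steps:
d = ⅓ (d = 1/(6 - 3) = 1/3 = ⅓ ≈ 0.33333)
c = 10/3 (c = -3 + (⅓ - 3*(-2)) = -3 + (⅓ + 6) = -3 + 19/3 = 10/3 ≈ 3.3333)
(X(j(-1)) + 9)*c = (6 + 9)*(10/3) = 15*(10/3) = 50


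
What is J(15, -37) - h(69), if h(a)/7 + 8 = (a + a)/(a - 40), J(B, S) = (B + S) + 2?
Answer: 78/29 ≈ 2.6897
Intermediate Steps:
J(B, S) = 2 + B + S
h(a) = -56 + 14*a/(-40 + a) (h(a) = -56 + 7*((a + a)/(a - 40)) = -56 + 7*((2*a)/(-40 + a)) = -56 + 7*(2*a/(-40 + a)) = -56 + 14*a/(-40 + a))
J(15, -37) - h(69) = (2 + 15 - 37) - 14*(160 - 3*69)/(-40 + 69) = -20 - 14*(160 - 207)/29 = -20 - 14*(-47)/29 = -20 - 1*(-658/29) = -20 + 658/29 = 78/29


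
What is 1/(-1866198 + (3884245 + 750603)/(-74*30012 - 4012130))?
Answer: -3116509/5816025180206 ≈ -5.3585e-7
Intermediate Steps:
1/(-1866198 + (3884245 + 750603)/(-74*30012 - 4012130)) = 1/(-1866198 + 4634848/(-2220888 - 4012130)) = 1/(-1866198 + 4634848/(-6233018)) = 1/(-1866198 + 4634848*(-1/6233018)) = 1/(-1866198 - 2317424/3116509) = 1/(-5816025180206/3116509) = -3116509/5816025180206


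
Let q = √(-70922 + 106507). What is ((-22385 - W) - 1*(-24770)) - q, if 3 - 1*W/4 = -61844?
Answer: -245003 - √35585 ≈ -2.4519e+5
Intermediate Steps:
W = 247388 (W = 12 - 4*(-61844) = 12 + 247376 = 247388)
q = √35585 ≈ 188.64
((-22385 - W) - 1*(-24770)) - q = ((-22385 - 1*247388) - 1*(-24770)) - √35585 = ((-22385 - 247388) + 24770) - √35585 = (-269773 + 24770) - √35585 = -245003 - √35585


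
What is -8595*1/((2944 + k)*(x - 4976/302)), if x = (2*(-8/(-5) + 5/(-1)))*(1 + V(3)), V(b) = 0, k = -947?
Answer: 2163075/11698426 ≈ 0.18490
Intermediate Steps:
x = -34/5 (x = (2*(-8/(-5) + 5/(-1)))*(1 + 0) = (2*(-8*(-⅕) + 5*(-1)))*1 = (2*(8/5 - 5))*1 = (2*(-17/5))*1 = -34/5*1 = -34/5 ≈ -6.8000)
-8595*1/((2944 + k)*(x - 4976/302)) = -8595*1/((2944 - 947)*(-34/5 - 4976/302)) = -8595*1/(1997*(-34/5 - 4976*1/302)) = -8595*1/(1997*(-34/5 - 2488/151)) = -8595/(1997*(-17574/755)) = -8595/(-35095278/755) = -8595*(-755/35095278) = 2163075/11698426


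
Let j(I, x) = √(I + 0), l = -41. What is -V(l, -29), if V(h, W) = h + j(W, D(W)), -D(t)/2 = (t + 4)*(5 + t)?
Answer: 41 - I*√29 ≈ 41.0 - 5.3852*I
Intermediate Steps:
D(t) = -2*(4 + t)*(5 + t) (D(t) = -2*(t + 4)*(5 + t) = -2*(4 + t)*(5 + t))
j(I, x) = √I
V(h, W) = h + √W
-V(l, -29) = -(-41 + √(-29)) = -(-41 + I*√29) = 41 - I*√29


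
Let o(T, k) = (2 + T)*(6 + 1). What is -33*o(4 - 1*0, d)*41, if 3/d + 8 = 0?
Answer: -56826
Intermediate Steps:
d = -3/8 (d = 3/(-8 + 0) = 3/(-8) = 3*(-1/8) = -3/8 ≈ -0.37500)
o(T, k) = 14 + 7*T (o(T, k) = (2 + T)*7 = 14 + 7*T)
-33*o(4 - 1*0, d)*41 = -33*(14 + 7*(4 - 1*0))*41 = -33*(14 + 7*(4 + 0))*41 = -33*(14 + 7*4)*41 = -33*(14 + 28)*41 = -33*42*41 = -1386*41 = -56826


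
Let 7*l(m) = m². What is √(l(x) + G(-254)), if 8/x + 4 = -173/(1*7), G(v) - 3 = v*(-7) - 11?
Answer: √71510218/201 ≈ 42.071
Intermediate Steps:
G(v) = -8 - 7*v (G(v) = 3 + (v*(-7) - 11) = 3 + (-7*v - 11) = 3 + (-11 - 7*v) = -8 - 7*v)
x = -56/201 (x = 8/(-4 - 173/(1*7)) = 8/(-4 - 173/7) = 8/(-201/7) = 8*(-7/201) = -56/201 ≈ -0.27861)
l(m) = m²/7
√(l(x) + G(-254)) = √((-56/201)²/7 + (-8 - 7*(-254))) = √((⅐)*(3136/40401) + (-8 + 1778)) = √(448/40401 + 1770) = √(71510218/40401) = √71510218/201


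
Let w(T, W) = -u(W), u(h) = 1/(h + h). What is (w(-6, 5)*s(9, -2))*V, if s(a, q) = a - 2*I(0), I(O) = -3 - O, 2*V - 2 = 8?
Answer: -15/2 ≈ -7.5000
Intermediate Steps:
V = 5 (V = 1 + (½)*8 = 1 + 4 = 5)
u(h) = 1/(2*h)
s(a, q) = 6 + a (s(a, q) = a - 2*(-3 - 1*0) = a - 2*(-3 + 0) = a - 2*(-3) = a + 6 = 6 + a)
w(T, W) = -1/(2*W)
(w(-6, 5)*s(9, -2))*V = ((-½/5)*(6 + 9))*5 = (-½*⅕*15)*5 = -⅒*15*5 = -3/2*5 = -15/2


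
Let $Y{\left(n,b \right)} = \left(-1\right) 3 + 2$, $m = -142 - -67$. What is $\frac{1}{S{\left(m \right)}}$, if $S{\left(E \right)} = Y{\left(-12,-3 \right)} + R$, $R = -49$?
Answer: $- \frac{1}{50} \approx -0.02$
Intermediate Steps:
$m = -75$ ($m = -142 + 67 = -75$)
$Y{\left(n,b \right)} = -1$ ($Y{\left(n,b \right)} = -3 + 2 = -1$)
$S{\left(E \right)} = -50$ ($S{\left(E \right)} = -1 - 49 = -50$)
$\frac{1}{S{\left(m \right)}} = \frac{1}{-50} = - \frac{1}{50}$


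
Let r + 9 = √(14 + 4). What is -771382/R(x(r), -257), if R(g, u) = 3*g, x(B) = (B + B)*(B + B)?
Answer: -4242601/2646 - 385691*√2/441 ≈ -2840.3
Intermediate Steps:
r = -9 + 3*√2 (r = -9 + √(14 + 4) = -9 + √18 = -9 + 3*√2 ≈ -4.7574)
x(B) = 4*B² (x(B) = (2*B)*(2*B) = 4*B²)
-771382/R(x(r), -257) = -771382*1/(12*(-9 + 3*√2)²) = -385691/(6*(-9 + 3*√2)²)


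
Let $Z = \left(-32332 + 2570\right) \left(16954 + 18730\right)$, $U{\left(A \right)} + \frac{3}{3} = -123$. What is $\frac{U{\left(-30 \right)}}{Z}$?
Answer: $\frac{31}{265506802} \approx 1.1676 \cdot 10^{-7}$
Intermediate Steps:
$U{\left(A \right)} = -124$ ($U{\left(A \right)} = -1 - 123 = -124$)
$Z = -1062027208$ ($Z = \left(-29762\right) 35684 = -1062027208$)
$\frac{U{\left(-30 \right)}}{Z} = - \frac{124}{-1062027208} = \left(-124\right) \left(- \frac{1}{1062027208}\right) = \frac{31}{265506802}$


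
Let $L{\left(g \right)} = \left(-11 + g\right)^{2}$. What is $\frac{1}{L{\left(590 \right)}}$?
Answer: $\frac{1}{335241} \approx 2.9829 \cdot 10^{-6}$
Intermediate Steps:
$\frac{1}{L{\left(590 \right)}} = \frac{1}{\left(-11 + 590\right)^{2}} = \frac{1}{579^{2}} = \frac{1}{335241}$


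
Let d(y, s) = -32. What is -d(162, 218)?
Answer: 32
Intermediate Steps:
-d(162, 218) = -1*(-32) = 32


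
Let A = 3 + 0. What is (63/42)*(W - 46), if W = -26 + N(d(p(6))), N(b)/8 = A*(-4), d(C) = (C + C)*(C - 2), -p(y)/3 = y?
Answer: -252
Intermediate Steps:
p(y) = -3*y
d(C) = 2*C*(-2 + C) (d(C) = (2*C)*(-2 + C) = 2*C*(-2 + C))
A = 3
N(b) = -96 (N(b) = 8*(3*(-4)) = 8*(-12) = -96)
W = -122 (W = -26 - 96 = -122)
(63/42)*(W - 46) = (63/42)*(-122 - 46) = (63*(1/42))*(-168) = (3/2)*(-168) = -252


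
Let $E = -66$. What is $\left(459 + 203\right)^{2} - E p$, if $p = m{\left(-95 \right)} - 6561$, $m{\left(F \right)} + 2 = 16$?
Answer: $6142$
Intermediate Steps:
$m{\left(F \right)} = 14$ ($m{\left(F \right)} = -2 + 16 = 14$)
$p = -6547$ ($p = 14 - 6561 = -6547$)
$\left(459 + 203\right)^{2} - E p = \left(459 + 203\right)^{2} - \left(-66\right) \left(-6547\right) = 662^{2} - 432102 = 438244 - 432102 = 6142$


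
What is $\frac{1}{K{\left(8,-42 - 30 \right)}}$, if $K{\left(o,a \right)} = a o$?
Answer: $- \frac{1}{576} \approx -0.0017361$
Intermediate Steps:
$\frac{1}{K{\left(8,-42 - 30 \right)}} = \frac{1}{\left(-42 - 30\right) 8} = \frac{1}{\left(-72\right) 8} = \frac{1}{-576} = - \frac{1}{576}$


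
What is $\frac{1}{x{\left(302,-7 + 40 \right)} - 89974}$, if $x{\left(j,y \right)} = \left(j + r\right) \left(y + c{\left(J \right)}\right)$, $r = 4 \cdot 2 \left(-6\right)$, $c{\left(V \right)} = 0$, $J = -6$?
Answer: $- \frac{1}{81592} \approx -1.2256 \cdot 10^{-5}$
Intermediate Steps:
$r = -48$ ($r = 8 \left(-6\right) = -48$)
$x{\left(j,y \right)} = y \left(-48 + j\right)$ ($x{\left(j,y \right)} = \left(j - 48\right) \left(y + 0\right) = \left(-48 + j\right) y = y \left(-48 + j\right)$)
$\frac{1}{x{\left(302,-7 + 40 \right)} - 89974} = \frac{1}{\left(-7 + 40\right) \left(-48 + 302\right) - 89974} = \frac{1}{33 \cdot 254 - 89974} = \frac{1}{8382 - 89974} = \frac{1}{-81592} = - \frac{1}{81592}$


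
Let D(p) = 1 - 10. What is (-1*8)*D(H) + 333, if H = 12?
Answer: 405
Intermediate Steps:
D(p) = -9
(-1*8)*D(H) + 333 = -1*8*(-9) + 333 = -8*(-9) + 333 = 72 + 333 = 405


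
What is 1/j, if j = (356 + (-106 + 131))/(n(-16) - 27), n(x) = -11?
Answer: -38/381 ≈ -0.099738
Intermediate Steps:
j = -381/38 (j = (356 + (-106 + 131))/(-11 - 27) = (356 + 25)/(-38) = 381*(-1/38) = -381/38 ≈ -10.026)
1/j = 1/(-381/38) = -38/381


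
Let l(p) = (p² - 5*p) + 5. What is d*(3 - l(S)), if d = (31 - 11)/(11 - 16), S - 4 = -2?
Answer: -16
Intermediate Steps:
S = 2 (S = 4 - 2 = 2)
l(p) = 5 + p² - 5*p
d = -4 (d = 20/(-5) = 20*(-⅕) = -4)
d*(3 - l(S)) = -4*(3 - (5 + 2² - 5*2)) = -4*(3 - (5 + 4 - 10)) = -4*(3 - 1*(-1)) = -4*(3 + 1) = -4*4 = -16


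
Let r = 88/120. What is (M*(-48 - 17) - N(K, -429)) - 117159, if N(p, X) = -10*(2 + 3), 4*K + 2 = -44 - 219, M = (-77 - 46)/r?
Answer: -1168274/11 ≈ -1.0621e+5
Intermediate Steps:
r = 11/15 (r = 88*(1/120) = 11/15 ≈ 0.73333)
M = -1845/11 (M = (-77 - 46)/(11/15) = -123*15/11 = -1845/11 ≈ -167.73)
K = -265/4 (K = -½ + (-44 - 219)/4 = -½ + (¼)*(-263) = -½ - 263/4 = -265/4 ≈ -66.250)
N(p, X) = -50 (N(p, X) = -10*5 = -50)
(M*(-48 - 17) - N(K, -429)) - 117159 = (-1845*(-48 - 17)/11 - 1*(-50)) - 117159 = (-1845/11*(-65) + 50) - 117159 = (119925/11 + 50) - 117159 = 120475/11 - 117159 = -1168274/11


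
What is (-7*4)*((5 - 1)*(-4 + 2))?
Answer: 224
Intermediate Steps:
(-7*4)*((5 - 1)*(-4 + 2)) = -112*(-2) = -28*(-8) = 224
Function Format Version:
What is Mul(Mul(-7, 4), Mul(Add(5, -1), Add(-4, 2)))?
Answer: 224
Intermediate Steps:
Mul(Mul(-7, 4), Mul(Add(5, -1), Add(-4, 2))) = Mul(-28, Mul(4, -2)) = Mul(-28, -8) = 224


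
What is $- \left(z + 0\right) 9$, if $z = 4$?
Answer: $-36$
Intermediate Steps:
$- \left(z + 0\right) 9 = - \left(4 + 0\right) 9 = - 4 \cdot 9 = \left(-1\right) 36 = -36$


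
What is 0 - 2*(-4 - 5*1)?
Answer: 18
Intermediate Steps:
0 - 2*(-4 - 5*1) = 0 - 2*(-4 - 5) = 0 - 2*(-9) = 0 + 18 = 18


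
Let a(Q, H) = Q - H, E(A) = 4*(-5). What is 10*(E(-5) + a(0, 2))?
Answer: -220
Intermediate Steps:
E(A) = -20
10*(E(-5) + a(0, 2)) = 10*(-20 + (0 - 1*2)) = 10*(-20 + (0 - 2)) = 10*(-20 - 2) = 10*(-22) = -220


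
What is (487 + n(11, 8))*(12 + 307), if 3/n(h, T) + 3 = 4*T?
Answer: 155386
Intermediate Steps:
n(h, T) = 3/(-3 + 4*T)
(487 + n(11, 8))*(12 + 307) = (487 + 3/(-3 + 4*8))*(12 + 307) = (487 + 3/(-3 + 32))*319 = (487 + 3/29)*319 = (14126/29)*319 = 155386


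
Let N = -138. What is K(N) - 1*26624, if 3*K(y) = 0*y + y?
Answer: -26670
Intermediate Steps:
K(y) = y/3 (K(y) = (0*y + y)/3 = (0 + y)/3 = y/3)
K(N) - 1*26624 = (1/3)*(-138) - 1*26624 = -46 - 26624 = -26670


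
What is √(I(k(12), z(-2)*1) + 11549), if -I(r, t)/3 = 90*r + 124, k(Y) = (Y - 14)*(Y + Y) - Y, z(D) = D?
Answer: √27377 ≈ 165.46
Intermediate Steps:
k(Y) = -Y + 2*Y*(-14 + Y) (k(Y) = (-14 + Y)*(2*Y) - Y = 2*Y*(-14 + Y) - Y = -Y + 2*Y*(-14 + Y))
I(r, t) = -372 - 270*r (I(r, t) = -3*(90*r + 124) = -3*(124 + 90*r) = -372 - 270*r)
√(I(k(12), z(-2)*1) + 11549) = √((-372 - 3240*(-29 + 2*12)) + 11549) = √((-372 - 3240*(-29 + 24)) + 11549) = √((-372 - 3240*(-5)) + 11549) = √((-372 - 270*(-60)) + 11549) = √((-372 + 16200) + 11549) = √(15828 + 11549) = √27377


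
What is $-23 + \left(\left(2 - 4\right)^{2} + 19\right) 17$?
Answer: $368$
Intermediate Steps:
$-23 + \left(\left(2 - 4\right)^{2} + 19\right) 17 = -23 + \left(\left(-2\right)^{2} + 19\right) 17 = -23 + \left(4 + 19\right) 17 = -23 + 23 \cdot 17 = -23 + 391 = 368$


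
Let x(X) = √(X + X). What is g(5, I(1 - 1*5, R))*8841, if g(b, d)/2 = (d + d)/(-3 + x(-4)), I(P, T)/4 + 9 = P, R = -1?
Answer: 5516784/17 + 3677856*I*√2/17 ≈ 3.2452e+5 + 3.0596e+5*I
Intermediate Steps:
I(P, T) = -36 + 4*P
x(X) = √2*√X (x(X) = √(2*X) = √2*√X)
g(b, d) = 4*d/(-3 + 2*I*√2) (g(b, d) = 2*((d + d)/(-3 + √2*√(-4))) = 2*((2*d)/(-3 + √2*(2*I))) = 2*((2*d)/(-3 + 2*I*√2)) = 2*(2*d/(-3 + 2*I*√2)) = 4*d/(-3 + 2*I*√2))
g(5, I(1 - 1*5, R))*8841 = (-12*(-36 + 4*(1 - 1*5))/17 - 8*I*(-36 + 4*(1 - 1*5))*√2/17)*8841 = (-12*(-36 + 4*(1 - 5))/17 - 8*I*(-36 + 4*(1 - 5))*√2/17)*8841 = (-12*(-36 + 4*(-4))/17 - 8*I*(-36 + 4*(-4))*√2/17)*8841 = (-12*(-36 - 16)/17 - 8*I*(-36 - 16)*√2/17)*8841 = (-12/17*(-52) - 8/17*I*(-52)*√2)*8841 = (624/17 + 416*I*√2/17)*8841 = 5516784/17 + 3677856*I*√2/17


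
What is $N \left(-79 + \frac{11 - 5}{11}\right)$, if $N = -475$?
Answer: $\frac{409925}{11} \approx 37266.0$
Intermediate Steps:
$N \left(-79 + \frac{11 - 5}{11}\right) = - 475 \left(-79 + \frac{11 - 5}{11}\right) = - 475 \left(-79 + 6 \cdot \frac{1}{11}\right) = - 475 \left(-79 + \frac{6}{11}\right) = \left(-475\right) \left(- \frac{863}{11}\right) = \frac{409925}{11}$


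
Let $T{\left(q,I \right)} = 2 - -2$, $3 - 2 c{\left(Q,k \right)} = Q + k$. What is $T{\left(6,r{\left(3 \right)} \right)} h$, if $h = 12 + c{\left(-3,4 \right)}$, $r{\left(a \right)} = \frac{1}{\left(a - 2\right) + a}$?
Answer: $52$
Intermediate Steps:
$c{\left(Q,k \right)} = \frac{3}{2} - \frac{Q}{2} - \frac{k}{2}$ ($c{\left(Q,k \right)} = \frac{3}{2} - \frac{Q + k}{2} = \frac{3}{2} - \left(\frac{Q}{2} + \frac{k}{2}\right) = \frac{3}{2} - \frac{Q}{2} - \frac{k}{2}$)
$r{\left(a \right)} = \frac{1}{-2 + 2 a}$ ($r{\left(a \right)} = \frac{1}{\left(-2 + a\right) + a} = \frac{1}{-2 + 2 a}$)
$h = 13$ ($h = 12 - -1 = 12 + \left(\frac{3}{2} + \frac{3}{2} - 2\right) = 12 + 1 = 13$)
$T{\left(q,I \right)} = 4$ ($T{\left(q,I \right)} = 2 + 2 = 4$)
$T{\left(6,r{\left(3 \right)} \right)} h = 4 \cdot 13 = 52$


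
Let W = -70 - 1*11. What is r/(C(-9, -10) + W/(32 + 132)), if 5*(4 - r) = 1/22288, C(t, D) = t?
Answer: -18276119/43378020 ≈ -0.42132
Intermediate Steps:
W = -81 (W = -70 - 11 = -81)
r = 445759/111440 (r = 4 - 1/5/22288 = 4 - 1/5*1/22288 = 4 - 1/111440 = 445759/111440 ≈ 4.0000)
r/(C(-9, -10) + W/(32 + 132)) = 445759/(111440*(-9 - 81/(32 + 132))) = 445759/(111440*(-9 - 81/164)) = 445759/(111440*(-1557/164)) = (445759/111440)*(-164/1557) = -18276119/43378020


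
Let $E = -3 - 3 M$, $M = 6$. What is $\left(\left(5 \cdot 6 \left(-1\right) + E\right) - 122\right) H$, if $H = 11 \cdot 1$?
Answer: $-1903$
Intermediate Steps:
$E = -21$ ($E = -3 - 18 = -21$)
$H = 11$
$\left(\left(5 \cdot 6 \left(-1\right) + E\right) - 122\right) H = \left(\left(5 \cdot 6 \left(-1\right) - 21\right) - 122\right) 11 = \left(\left(5 \left(-6\right) - 21\right) - 122\right) 11 = \left(\left(-30 - 21\right) - 122\right) 11 = \left(-51 - 122\right) 11 = \left(-173\right) 11 = -1903$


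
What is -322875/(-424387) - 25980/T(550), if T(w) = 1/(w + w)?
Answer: -12128131363125/424387 ≈ -2.8578e+7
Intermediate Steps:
T(w) = 1/(2*w)
-322875/(-424387) - 25980/T(550) = -322875/(-424387) - 25980/((1/2)/550) = -322875*(-1/424387) - 25980/((1/2)*(1/550)) = 322875/424387 - 25980/1/1100 = 322875/424387 - 25980*1100 = 322875/424387 - 28578000 = -12128131363125/424387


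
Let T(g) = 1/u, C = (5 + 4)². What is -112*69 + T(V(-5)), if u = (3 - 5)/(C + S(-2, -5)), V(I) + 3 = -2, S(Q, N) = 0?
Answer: -15537/2 ≈ -7768.5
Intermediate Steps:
C = 81 (C = 9² = 81)
V(I) = -5 (V(I) = -3 - 2 = -5)
u = -2/81 (u = (3 - 5)/(81 + 0) = -2/81 ≈ -0.024691)
T(g) = -81/2 (T(g) = 1/(-2/81) = -81/2)
-112*69 + T(V(-5)) = -112*69 - 81/2 = -7728 - 81/2 = -15537/2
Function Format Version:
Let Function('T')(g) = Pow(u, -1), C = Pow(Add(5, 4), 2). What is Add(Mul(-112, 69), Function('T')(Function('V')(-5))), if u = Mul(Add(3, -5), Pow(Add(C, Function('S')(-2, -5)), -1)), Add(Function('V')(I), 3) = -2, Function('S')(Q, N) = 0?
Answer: Rational(-15537, 2) ≈ -7768.5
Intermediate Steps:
C = 81 (C = Pow(9, 2) = 81)
Function('V')(I) = -5 (Function('V')(I) = Add(-3, -2) = -5)
u = Rational(-2, 81) (u = Mul(Add(3, -5), Pow(Add(81, 0), -1)) = Mul(-2, Pow(81, -1)) = Mul(-2, Rational(1, 81)) = Rational(-2, 81) ≈ -0.024691)
Function('T')(g) = Rational(-81, 2) (Function('T')(g) = Pow(Rational(-2, 81), -1) = Rational(-81, 2))
Add(Mul(-112, 69), Function('T')(Function('V')(-5))) = Add(Mul(-112, 69), Rational(-81, 2)) = Add(-7728, Rational(-81, 2)) = Rational(-15537, 2)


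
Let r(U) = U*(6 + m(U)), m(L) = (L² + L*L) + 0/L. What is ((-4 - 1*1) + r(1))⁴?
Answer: 81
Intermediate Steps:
m(L) = 2*L² (m(L) = (L² + L²) + 0 = 2*L² + 0 = 2*L²)
r(U) = U*(6 + 2*U²)
((-4 - 1*1) + r(1))⁴ = ((-4 - 1*1) + 2*1*(3 + 1²))⁴ = ((-4 - 1) + 2*1*(3 + 1))⁴ = (-5 + 2*1*4)⁴ = (-5 + 8)⁴ = 3⁴ = 81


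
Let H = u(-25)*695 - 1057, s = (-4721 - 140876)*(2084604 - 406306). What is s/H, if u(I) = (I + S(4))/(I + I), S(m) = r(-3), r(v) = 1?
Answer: 1221775769530/3617 ≈ 3.3779e+8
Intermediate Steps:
s = -244355153906 (s = -145597*1678298 = -244355153906)
S(m) = 1
u(I) = (1 + I)/(2*I) (u(I) = (I + 1)/(I + I) = (1 + I)/((2*I)) = (1 + I)*(1/(2*I)) = (1 + I)/(2*I))
H = -3617/5 (H = ((½)*(1 - 25)/(-25))*695 - 1057 = ((½)*(-1/25)*(-24))*695 - 1057 = (12/25)*695 - 1057 = 1668/5 - 1057 = -3617/5 ≈ -723.40)
s/H = -244355153906/(-3617/5) = -244355153906*(-5/3617) = 1221775769530/3617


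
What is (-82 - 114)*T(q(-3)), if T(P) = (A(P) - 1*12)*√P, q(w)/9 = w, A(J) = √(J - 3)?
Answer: 1764*√10 + 7056*I*√3 ≈ 5578.3 + 12221.0*I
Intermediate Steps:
A(J) = √(-3 + J)
q(w) = 9*w
T(P) = √P*(-12 + √(-3 + P)) (T(P) = (√(-3 + P) - 1*12)*√P = (√(-3 + P) - 12)*√P = (-12 + √(-3 + P))*√P = √P*(-12 + √(-3 + P)))
(-82 - 114)*T(q(-3)) = (-82 - 114)*(√(9*(-3))*(-12 + √(-3 + 9*(-3)))) = -196*√(-27)*(-12 + √(-3 - 27)) = -196*3*I*√3*(-12 + √(-30)) = -196*3*I*√3*(-12 + I*√30) = -588*I*√3*(-12 + I*√30)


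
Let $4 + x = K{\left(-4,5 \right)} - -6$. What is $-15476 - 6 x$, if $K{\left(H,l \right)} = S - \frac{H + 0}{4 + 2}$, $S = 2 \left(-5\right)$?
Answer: $-15432$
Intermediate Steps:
$S = -10$
$K{\left(H,l \right)} = -10 - \frac{H}{6}$ ($K{\left(H,l \right)} = -10 - \frac{H + 0}{4 + 2} = -10 - \frac{H}{6}$)
$x = - \frac{22}{3}$ ($x = -4 - \frac{10}{3} = - \frac{22}{3} \approx -7.3333$)
$-15476 - 6 x = -15476 - -44 = -15476 + 44 = -15432$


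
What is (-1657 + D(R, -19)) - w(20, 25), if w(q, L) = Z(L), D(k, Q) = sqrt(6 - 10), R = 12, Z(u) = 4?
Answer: -1661 + 2*I ≈ -1661.0 + 2.0*I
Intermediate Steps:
D(k, Q) = 2*I (D(k, Q) = sqrt(-4) = 2*I)
w(q, L) = 4
(-1657 + D(R, -19)) - w(20, 25) = (-1657 + 2*I) - 1*4 = (-1657 + 2*I) - 4 = -1661 + 2*I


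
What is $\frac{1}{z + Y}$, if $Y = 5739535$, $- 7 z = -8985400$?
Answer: $\frac{7}{49162145} \approx 1.4239 \cdot 10^{-7}$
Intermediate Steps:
$z = \frac{8985400}{7}$ ($z = \left(- \frac{1}{7}\right) \left(-8985400\right) = \frac{8985400}{7} \approx 1.2836 \cdot 10^{6}$)
$\frac{1}{z + Y} = \frac{1}{\frac{8985400}{7} + 5739535} = \frac{1}{\frac{49162145}{7}} = \frac{7}{49162145}$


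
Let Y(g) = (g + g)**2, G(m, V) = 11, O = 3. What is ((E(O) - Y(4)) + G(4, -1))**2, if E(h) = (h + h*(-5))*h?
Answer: 7921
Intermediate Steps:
E(h) = -4*h**2 (E(h) = (h - 5*h)*h = (-4*h)*h = -4*h**2)
Y(g) = 4*g**2 (Y(g) = (2*g)**2 = 4*g**2)
((E(O) - Y(4)) + G(4, -1))**2 = ((-4*3**2 - 4*4**2) + 11)**2 = ((-4*9 - 4*16) + 11)**2 = ((-36 - 1*64) + 11)**2 = ((-36 - 64) + 11)**2 = (-100 + 11)**2 = (-89)**2 = 7921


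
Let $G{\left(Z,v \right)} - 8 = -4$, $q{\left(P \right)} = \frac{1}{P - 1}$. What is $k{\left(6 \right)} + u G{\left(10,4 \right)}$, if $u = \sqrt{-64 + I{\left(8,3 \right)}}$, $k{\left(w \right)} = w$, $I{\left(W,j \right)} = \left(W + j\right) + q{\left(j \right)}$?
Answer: $6 + 2 i \sqrt{210} \approx 6.0 + 28.983 i$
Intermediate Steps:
$q{\left(P \right)} = \frac{1}{-1 + P}$ ($q{\left(P \right)} = \frac{1}{P - 1} = \frac{1}{-1 + P}$)
$G{\left(Z,v \right)} = 4$ ($G{\left(Z,v \right)} = 8 - 4 = 4$)
$I{\left(W,j \right)} = W + j + \frac{1}{-1 + j}$ ($I{\left(W,j \right)} = \left(W + j\right) + \frac{1}{-1 + j} = W + j + \frac{1}{-1 + j}$)
$u = \frac{i \sqrt{210}}{2}$ ($u = \sqrt{-64 + \frac{1 + \left(-1 + 3\right) \left(8 + 3\right)}{-1 + 3}} = \sqrt{-64 + \frac{1 + 2 \cdot 11}{2}} = \sqrt{-64 + \frac{1 + 22}{2}} = \sqrt{-64 + \frac{1}{2} \cdot 23} = \sqrt{-64 + \frac{23}{2}} = \sqrt{- \frac{105}{2}} = \frac{i \sqrt{210}}{2} \approx 7.2457 i$)
$k{\left(6 \right)} + u G{\left(10,4 \right)} = 6 + \frac{i \sqrt{210}}{2} \cdot 4 = 6 + 2 i \sqrt{210}$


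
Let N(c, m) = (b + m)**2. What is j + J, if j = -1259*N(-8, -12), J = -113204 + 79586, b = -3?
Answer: -316893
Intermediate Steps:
J = -33618
N(c, m) = (-3 + m)**2
j = -283275 (j = -1259*(-3 - 12)**2 = -1259*(-15)**2 = -1259*225 = -283275)
j + J = -283275 - 33618 = -316893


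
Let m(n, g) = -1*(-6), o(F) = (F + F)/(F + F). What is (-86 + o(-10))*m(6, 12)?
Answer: -510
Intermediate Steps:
o(F) = 1 (o(F) = (2*F)/((2*F)) = (2*F)*(1/(2*F)) = 1)
m(n, g) = 6
(-86 + o(-10))*m(6, 12) = (-86 + 1)*6 = -85*6 = -510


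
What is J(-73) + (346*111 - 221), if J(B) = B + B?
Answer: 38039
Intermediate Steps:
J(B) = 2*B
J(-73) + (346*111 - 221) = 2*(-73) + (346*111 - 221) = -146 + (38406 - 221) = -146 + 38185 = 38039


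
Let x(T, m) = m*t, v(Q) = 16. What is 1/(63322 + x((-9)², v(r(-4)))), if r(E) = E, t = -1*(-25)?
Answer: 1/63722 ≈ 1.5693e-5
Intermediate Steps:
t = 25
x(T, m) = 25*m (x(T, m) = m*25 = 25*m)
1/(63322 + x((-9)², v(r(-4)))) = 1/(63322 + 25*16) = 1/(63322 + 400) = 1/63722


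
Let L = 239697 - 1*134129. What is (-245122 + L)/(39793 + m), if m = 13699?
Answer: -69777/26746 ≈ -2.6089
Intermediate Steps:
L = 105568 (L = 239697 - 134129 = 105568)
(-245122 + L)/(39793 + m) = (-245122 + 105568)/(39793 + 13699) = -139554/53492 = -139554*1/53492 = -69777/26746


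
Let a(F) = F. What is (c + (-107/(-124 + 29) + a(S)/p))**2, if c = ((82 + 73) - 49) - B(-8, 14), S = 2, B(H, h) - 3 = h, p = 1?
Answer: 76597504/9025 ≈ 8487.3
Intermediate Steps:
B(H, h) = 3 + h
c = 89 (c = ((82 + 73) - 49) - (3 + 14) = (155 - 49) - 1*17 = 106 - 17 = 89)
(c + (-107/(-124 + 29) + a(S)/p))**2 = (89 + (-107/(-124 + 29) + 2/1))**2 = (89 + (-107/(-95) + 2*1))**2 = (89 + (-107*(-1/95) + 2))**2 = (89 + (107/95 + 2))**2 = (89 + 297/95)**2 = (8752/95)**2 = 76597504/9025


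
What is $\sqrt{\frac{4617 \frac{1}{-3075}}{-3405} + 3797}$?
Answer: $\frac{2 \sqrt{51390175570145}}{232675} \approx 61.62$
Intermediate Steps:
$\sqrt{\frac{4617 \frac{1}{-3075}}{-3405} + 3797} = \sqrt{4617 \left(- \frac{1}{3075}\right) \left(- \frac{1}{3405}\right) + 3797} = \sqrt{\left(- \frac{1539}{1025}\right) \left(- \frac{1}{3405}\right) + 3797} = \sqrt{\frac{513}{1163375} + 3797} = \sqrt{\frac{4417335388}{1163375}} = \frac{2 \sqrt{51390175570145}}{232675}$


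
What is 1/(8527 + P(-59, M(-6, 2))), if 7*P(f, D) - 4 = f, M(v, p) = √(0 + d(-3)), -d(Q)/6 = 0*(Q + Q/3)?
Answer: 7/59634 ≈ 0.00011738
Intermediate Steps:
d(Q) = 0 (d(Q) = -0*(Q + Q/3) = -0*4*Q/3 = -6*0 = 0)
M(v, p) = 0 (M(v, p) = √(0 + 0) = √0 = 0)
P(f, D) = 4/7 + f/7
1/(8527 + P(-59, M(-6, 2))) = 1/(8527 + (4/7 + (⅐)*(-59))) = 1/(8527 + (4/7 - 59/7)) = 1/(8527 - 55/7) = 1/(59634/7) = 7/59634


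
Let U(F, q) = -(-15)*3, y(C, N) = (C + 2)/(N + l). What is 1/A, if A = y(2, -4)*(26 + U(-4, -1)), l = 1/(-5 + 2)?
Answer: -13/852 ≈ -0.015258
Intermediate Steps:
l = -⅓ (l = 1/(-3) = -⅓ ≈ -0.33333)
y(C, N) = (2 + C)/(-⅓ + N) (y(C, N) = (C + 2)/(N - ⅓) = (2 + C)/(-⅓ + N))
U(F, q) = 45 (U(F, q) = -5*(-9) = 45)
A = -852/13 (A = (3*(2 + 2)/(-1 + 3*(-4)))*(26 + 45) = (3*4/(-1 - 12))*71 = (3*4/(-13))*71 = (3*(-1/13)*4)*71 = -12/13*71 = -852/13 ≈ -65.538)
1/A = 1/(-852/13) = -13/852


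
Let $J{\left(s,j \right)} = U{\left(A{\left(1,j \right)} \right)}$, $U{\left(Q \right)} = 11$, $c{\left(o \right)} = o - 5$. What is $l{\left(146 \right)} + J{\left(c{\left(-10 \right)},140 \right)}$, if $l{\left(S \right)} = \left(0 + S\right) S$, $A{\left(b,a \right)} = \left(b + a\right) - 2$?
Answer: $21327$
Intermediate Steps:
$A{\left(b,a \right)} = -2 + a + b$ ($A{\left(b,a \right)} = \left(a + b\right) - 2 = -2 + a + b$)
$l{\left(S \right)} = S^{2}$ ($l{\left(S \right)} = S S = S^{2}$)
$c{\left(o \right)} = -5 + o$
$J{\left(s,j \right)} = 11$
$l{\left(146 \right)} + J{\left(c{\left(-10 \right)},140 \right)} = 146^{2} + 11 = 21316 + 11 = 21327$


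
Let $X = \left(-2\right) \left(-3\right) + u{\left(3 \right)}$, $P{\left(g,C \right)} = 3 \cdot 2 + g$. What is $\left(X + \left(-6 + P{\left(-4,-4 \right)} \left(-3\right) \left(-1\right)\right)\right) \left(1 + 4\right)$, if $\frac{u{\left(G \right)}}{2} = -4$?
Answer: $-10$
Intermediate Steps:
$P{\left(g,C \right)} = 6 + g$
$u{\left(G \right)} = -8$ ($u{\left(G \right)} = 2 \left(-4\right) = -8$)
$X = -2$ ($X = \left(-2\right) \left(-3\right) - 8 = 6 - 8 = -2$)
$\left(X + \left(-6 + P{\left(-4,-4 \right)} \left(-3\right) \left(-1\right)\right)\right) \left(1 + 4\right) = \left(-2 - \left(6 - \left(6 - 4\right) \left(-3\right) \left(-1\right)\right)\right) \left(1 + 4\right) = \left(-2 - \left(6 - 2 \left(-3\right) \left(-1\right)\right)\right) 5 = \left(-2 - 0\right) 5 = \left(-2 + \left(-6 + 6\right)\right) 5 = \left(-2 + 0\right) 5 = \left(-2\right) 5 = -10$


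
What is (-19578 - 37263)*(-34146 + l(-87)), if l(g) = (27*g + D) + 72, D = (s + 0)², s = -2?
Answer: 2070092379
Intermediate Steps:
D = 4 (D = (-2 + 0)² = (-2)² = 4)
l(g) = 76 + 27*g (l(g) = (27*g + 4) + 72 = (4 + 27*g) + 72 = 76 + 27*g)
(-19578 - 37263)*(-34146 + l(-87)) = (-19578 - 37263)*(-34146 + (76 + 27*(-87))) = -56841*(-34146 + (76 - 2349)) = -56841*(-34146 - 2273) = -56841*(-36419) = 2070092379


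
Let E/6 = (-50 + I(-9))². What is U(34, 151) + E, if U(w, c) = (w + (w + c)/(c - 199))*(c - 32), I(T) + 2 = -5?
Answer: 1107905/48 ≈ 23081.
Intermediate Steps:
I(T) = -7 (I(T) = -2 - 5 = -7)
U(w, c) = (-32 + c)*(w + (c + w)/(-199 + c)) (U(w, c) = (w + (c + w)/(-199 + c))*(-32 + c) = (-32 + c)*(w + (c + w)/(-199 + c)))
E = 19494 (E = 6*(-50 - 7)² = 6*(-57)² = 6*3249 = 19494)
U(34, 151) + E = (151² - 32*151 + 6336*34 + 34*151² - 230*151*34)/(-199 + 151) + 19494 = (22801 - 4832 + 215424 + 34*22801 - 1180820)/(-48) + 19494 = -(22801 - 4832 + 215424 + 775234 - 1180820)/48 + 19494 = -1/48*(-172193) + 19494 = 172193/48 + 19494 = 1107905/48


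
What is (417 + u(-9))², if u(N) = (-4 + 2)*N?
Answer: 189225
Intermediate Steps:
u(N) = -2*N
(417 + u(-9))² = (417 - 2*(-9))² = (417 + 18)² = 435² = 189225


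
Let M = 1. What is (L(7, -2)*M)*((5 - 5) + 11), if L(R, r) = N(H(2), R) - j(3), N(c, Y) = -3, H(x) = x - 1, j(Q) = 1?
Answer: -44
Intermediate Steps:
H(x) = -1 + x
L(R, r) = -4 (L(R, r) = -3 - 1*1 = -3 - 1 = -4)
(L(7, -2)*M)*((5 - 5) + 11) = (-4*1)*((5 - 5) + 11) = -4*(0 + 11) = -4*11 = -44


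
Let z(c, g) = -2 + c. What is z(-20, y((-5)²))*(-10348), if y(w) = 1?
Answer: 227656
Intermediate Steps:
z(-20, y((-5)²))*(-10348) = (-2 - 20)*(-10348) = -22*(-10348) = 227656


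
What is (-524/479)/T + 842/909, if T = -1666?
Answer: 336202052/362697363 ≈ 0.92695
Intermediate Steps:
(-524/479)/T + 842/909 = -524/479/(-1666) + 842/909 = -524*1/479*(-1/1666) + 842*(1/909) = -524/479*(-1/1666) + 842/909 = 262/399007 + 842/909 = 336202052/362697363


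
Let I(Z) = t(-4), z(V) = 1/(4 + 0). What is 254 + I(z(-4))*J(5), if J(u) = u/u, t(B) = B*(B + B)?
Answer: 286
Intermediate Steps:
z(V) = ¼ (z(V) = 1/4 = ¼)
t(B) = 2*B² (t(B) = B*(2*B) = 2*B²)
I(Z) = 32 (I(Z) = 2*(-4)² = 2*16 = 32)
J(u) = 1
254 + I(z(-4))*J(5) = 254 + 32*1 = 254 + 32 = 286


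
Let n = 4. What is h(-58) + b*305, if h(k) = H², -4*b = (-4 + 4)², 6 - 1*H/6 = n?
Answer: 144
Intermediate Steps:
H = 12 (H = 36 - 6*4 = 36 - 24 = 12)
b = 0 (b = -(-4 + 4)²/4 = -¼*0² = -¼*0 = 0)
h(k) = 144 (h(k) = 12² = 144)
h(-58) + b*305 = 144 + 0*305 = 144 + 0 = 144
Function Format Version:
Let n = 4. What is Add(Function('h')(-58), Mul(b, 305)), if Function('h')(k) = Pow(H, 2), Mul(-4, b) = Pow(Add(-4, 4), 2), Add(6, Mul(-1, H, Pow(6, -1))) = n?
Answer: 144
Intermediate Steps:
H = 12 (H = Add(36, Mul(-6, 4)) = Add(36, -24) = 12)
b = 0 (b = Mul(Rational(-1, 4), Pow(Add(-4, 4), 2)) = Mul(Rational(-1, 4), Pow(0, 2)) = Mul(Rational(-1, 4), 0) = 0)
Function('h')(k) = 144 (Function('h')(k) = Pow(12, 2) = 144)
Add(Function('h')(-58), Mul(b, 305)) = Add(144, Mul(0, 305)) = Add(144, 0) = 144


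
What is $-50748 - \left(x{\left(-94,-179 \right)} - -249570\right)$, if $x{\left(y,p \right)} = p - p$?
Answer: $-300318$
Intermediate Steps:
$x{\left(y,p \right)} = 0$
$-50748 - \left(x{\left(-94,-179 \right)} - -249570\right) = -50748 - \left(0 - -249570\right) = -50748 - \left(0 + 249570\right) = -50748 - 249570 = -300318$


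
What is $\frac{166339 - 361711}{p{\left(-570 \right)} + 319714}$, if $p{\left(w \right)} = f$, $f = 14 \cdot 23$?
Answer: $- \frac{48843}{80009} \approx -0.61047$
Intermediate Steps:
$f = 322$
$p{\left(w \right)} = 322$
$\frac{166339 - 361711}{p{\left(-570 \right)} + 319714} = \frac{166339 - 361711}{322 + 319714} = - \frac{195372}{320036} = \left(-195372\right) \frac{1}{320036} = - \frac{48843}{80009}$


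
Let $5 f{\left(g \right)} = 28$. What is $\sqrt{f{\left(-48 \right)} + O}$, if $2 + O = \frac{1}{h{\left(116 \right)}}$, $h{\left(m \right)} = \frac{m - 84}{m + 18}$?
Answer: $\frac{\sqrt{3115}}{20} \approx 2.7906$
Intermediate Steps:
$h{\left(m \right)} = \frac{-84 + m}{18 + m}$
$f{\left(g \right)} = \frac{28}{5}$ ($f{\left(g \right)} = \frac{1}{5} \cdot 28 = \frac{28}{5}$)
$O = \frac{35}{16}$ ($O = -2 + \frac{1}{\frac{1}{18 + 116} \left(-84 + 116\right)} = -2 + \frac{1}{\frac{1}{134} \cdot 32} = -2 + \frac{1}{\frac{16}{67}} = -2 + \frac{67}{16} = \frac{35}{16} \approx 2.1875$)
$\sqrt{f{\left(-48 \right)} + O} = \sqrt{\frac{28}{5} + \frac{35}{16}} = \sqrt{\frac{623}{80}} = \frac{\sqrt{3115}}{20}$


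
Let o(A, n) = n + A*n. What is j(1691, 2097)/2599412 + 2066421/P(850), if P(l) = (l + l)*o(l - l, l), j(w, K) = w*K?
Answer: 2623872139863/939037585000 ≈ 2.7942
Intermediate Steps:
j(w, K) = K*w
P(l) = 2*l² (P(l) = (l + l)*(l*(1 + (l - l))) = (2*l)*(l*(1 + 0)) = (2*l)*(l*1) = (2*l)*l = 2*l²)
j(1691, 2097)/2599412 + 2066421/P(850) = (2097*1691)/2599412 + 2066421/((2*850²)) = 3546027*(1/2599412) + 2066421/((2*722500)) = 3546027/2599412 + 2066421/1445000 = 2623872139863/939037585000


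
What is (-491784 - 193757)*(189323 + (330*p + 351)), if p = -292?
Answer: -63970572874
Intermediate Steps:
(-491784 - 193757)*(189323 + (330*p + 351)) = (-491784 - 193757)*(189323 + (330*(-292) + 351)) = -685541*(189323 + (-96360 + 351)) = -685541*(189323 - 96009) = -685541*93314 = -63970572874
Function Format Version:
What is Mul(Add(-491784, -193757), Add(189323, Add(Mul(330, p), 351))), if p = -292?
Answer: -63970572874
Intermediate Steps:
Mul(Add(-491784, -193757), Add(189323, Add(Mul(330, p), 351))) = Mul(Add(-491784, -193757), Add(189323, Add(Mul(330, -292), 351))) = Mul(-685541, Add(189323, Add(-96360, 351))) = Mul(-685541, Add(189323, -96009)) = Mul(-685541, 93314) = -63970572874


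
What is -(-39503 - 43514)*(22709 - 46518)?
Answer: -1976551753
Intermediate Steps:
-(-39503 - 43514)*(22709 - 46518) = -(-83017)*(-23809) = -1*1976551753 = -1976551753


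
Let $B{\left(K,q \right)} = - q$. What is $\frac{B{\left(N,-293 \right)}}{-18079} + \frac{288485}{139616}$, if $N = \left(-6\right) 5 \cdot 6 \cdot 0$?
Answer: $\frac{5174612827}{2524117664} \approx 2.0501$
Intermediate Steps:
$N = 0$ ($N = \left(-30\right) 0 = 0$)
$\frac{B{\left(N,-293 \right)}}{-18079} + \frac{288485}{139616} = \frac{\left(-1\right) \left(-293\right)}{-18079} + \frac{288485}{139616} = 293 \left(- \frac{1}{18079}\right) + 288485 \cdot \frac{1}{139616} = - \frac{293}{18079} + \frac{288485}{139616} = \frac{5174612827}{2524117664}$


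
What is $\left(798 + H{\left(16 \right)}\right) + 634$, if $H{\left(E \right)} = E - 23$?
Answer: $1425$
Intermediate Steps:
$H{\left(E \right)} = -23 + E$
$\left(798 + H{\left(16 \right)}\right) + 634 = \left(798 + \left(-23 + 16\right)\right) + 634 = \left(798 - 7\right) + 634 = 791 + 634 = 1425$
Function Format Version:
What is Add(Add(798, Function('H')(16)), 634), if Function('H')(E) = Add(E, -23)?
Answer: 1425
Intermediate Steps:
Function('H')(E) = Add(-23, E)
Add(Add(798, Function('H')(16)), 634) = Add(Add(798, Add(-23, 16)), 634) = Add(Add(798, -7), 634) = Add(791, 634) = 1425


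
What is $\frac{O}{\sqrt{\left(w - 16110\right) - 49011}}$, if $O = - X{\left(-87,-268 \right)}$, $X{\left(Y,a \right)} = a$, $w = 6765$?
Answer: $- \frac{134 i \sqrt{1621}}{4863} \approx - 1.1094 i$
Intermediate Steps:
$O = 268$ ($O = \left(-1\right) \left(-268\right) = 268$)
$\frac{O}{\sqrt{\left(w - 16110\right) - 49011}} = \frac{268}{\sqrt{\left(6765 - 16110\right) - 49011}} = \frac{268}{\sqrt{-9345 - 49011}} = \frac{268}{\sqrt{-58356}} = \frac{268}{6 i \sqrt{1621}} = 268 \left(- \frac{i \sqrt{1621}}{9726}\right) = - \frac{134 i \sqrt{1621}}{4863}$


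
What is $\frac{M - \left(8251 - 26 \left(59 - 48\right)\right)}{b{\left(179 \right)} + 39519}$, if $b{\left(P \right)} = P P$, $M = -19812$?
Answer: $- \frac{27777}{71560} \approx -0.38816$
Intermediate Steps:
$b{\left(P \right)} = P^{2}$
$\frac{M - \left(8251 - 26 \left(59 - 48\right)\right)}{b{\left(179 \right)} + 39519} = \frac{-19812 - \left(8251 - 26 \left(59 - 48\right)\right)}{179^{2} + 39519} = \frac{-19812 + \left(26 \cdot 11 - 8251\right)}{32041 + 39519} = \frac{-19812 + \left(286 - 8251\right)}{71560} = \left(-19812 - 7965\right) \frac{1}{71560} = \left(-27777\right) \frac{1}{71560} = - \frac{27777}{71560}$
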